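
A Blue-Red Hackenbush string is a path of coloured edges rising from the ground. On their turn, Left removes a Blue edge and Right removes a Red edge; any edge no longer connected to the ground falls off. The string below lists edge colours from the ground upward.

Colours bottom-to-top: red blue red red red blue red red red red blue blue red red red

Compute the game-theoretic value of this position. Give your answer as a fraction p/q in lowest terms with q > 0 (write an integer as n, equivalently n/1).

Build v(s[:k]) for k = 1..15, string s = red blue red red red blue red red red red blue blue red red red.
edge 1 of 15 (red): {  | 0 } so -1
edge 2 of 15 (blue): { -1 | 0 } so -1/2
edge 3 of 15 (red): { -1 | -1/2 0 } so -3/4
edge 4 of 15 (red): { -1 | -3/4 -1/2 0 } so -7/8
edge 5 of 15 (red): { -1 | -7/8 -3/4 -1/2 0 } so -15/16
edge 6 of 15 (blue): { -1 -15/16 | -7/8 -3/4 -1/2 0 } so -29/32
edge 7 of 15 (red): { -1 -15/16 | -29/32 -7/8 -3/4 -1/2 0 } so -59/64
edge 8 of 15 (red): { -1 -15/16 | -59/64 -29/32 -7/8 -3/4 -1/2 0 } so -119/128
edge 9 of 15 (red): { -1 -15/16 | -119/128 -59/64 -29/32 -7/8 -3/4 -1/2 0 } so -239/256
edge 10 of 15 (red): { -1 -15/16 | -239/256 -119/128 -59/64 -29/32 -7/8 -3/4 -1/2 0 } so -479/512
edge 11 of 15 (blue): { -1 -15/16 -479/512 | -239/256 -119/128 -59/64 -29/32 -7/8 -3/4 -1/2 0 } so -957/1024
edge 12 of 15 (blue): { -1 -15/16 -479/512 -957/1024 | -239/256 -119/128 -59/64 -29/32 -7/8 -3/4 -1/2 0 } so -1913/2048
edge 13 of 15 (red): { -1 -15/16 -479/512 -957/1024 | -1913/2048 -239/256 -119/128 -59/64 -29/32 -7/8 -3/4 -1/2 0 } so -3827/4096
edge 14 of 15 (red): { -1 -15/16 -479/512 -957/1024 | -3827/4096 -1913/2048 -239/256 -119/128 -59/64 -29/32 -7/8 -3/4 -1/2 0 } so -7655/8192
edge 15 of 15 (red): { -1 -15/16 -479/512 -957/1024 | -7655/8192 -3827/4096 -1913/2048 -239/256 -119/128 -59/64 -29/32 -7/8 -3/4 -1/2 0 } so -15311/16384

-15311/16384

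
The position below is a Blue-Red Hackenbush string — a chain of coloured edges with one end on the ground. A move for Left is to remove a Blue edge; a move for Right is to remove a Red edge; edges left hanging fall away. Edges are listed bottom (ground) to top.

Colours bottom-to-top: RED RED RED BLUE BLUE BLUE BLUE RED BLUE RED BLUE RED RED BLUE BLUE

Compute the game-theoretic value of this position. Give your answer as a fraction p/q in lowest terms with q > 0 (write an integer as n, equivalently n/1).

-8537/4096

edge 1 of 15 (RED): { (no moves) | 0 } = -1
edge 2 of 15 (RED): { (no moves) | -1,0 } = -2
edge 3 of 15 (RED): { (no moves) | -2,-1,0 } = -3
edge 4 of 15 (BLUE): { -3 | -2,-1,0 } = -5/2
edge 5 of 15 (BLUE): { -3,-5/2 | -2,-1,0 } = -9/4
edge 6 of 15 (BLUE): { -3,-5/2,-9/4 | -2,-1,0 } = -17/8
edge 7 of 15 (BLUE): { -3,-5/2,-9/4,-17/8 | -2,-1,0 } = -33/16
edge 8 of 15 (RED): { -3,-5/2,-9/4,-17/8 | -33/16,-2,-1,0 } = -67/32
edge 9 of 15 (BLUE): { -3,-5/2,-9/4,-17/8,-67/32 | -33/16,-2,-1,0 } = -133/64
edge 10 of 15 (RED): { -3,-5/2,-9/4,-17/8,-67/32 | -133/64,-33/16,-2,-1,0 } = -267/128
edge 11 of 15 (BLUE): { -3,-5/2,-9/4,-17/8,-67/32,-267/128 | -133/64,-33/16,-2,-1,0 } = -533/256
edge 12 of 15 (RED): { -3,-5/2,-9/4,-17/8,-67/32,-267/128 | -533/256,-133/64,-33/16,-2,-1,0 } = -1067/512
edge 13 of 15 (RED): { -3,-5/2,-9/4,-17/8,-67/32,-267/128 | -1067/512,-533/256,-133/64,-33/16,-2,-1,0 } = -2135/1024
edge 14 of 15 (BLUE): { -3,-5/2,-9/4,-17/8,-67/32,-267/128,-2135/1024 | -1067/512,-533/256,-133/64,-33/16,-2,-1,0 } = -4269/2048
edge 15 of 15 (BLUE): { -3,-5/2,-9/4,-17/8,-67/32,-267/128,-2135/1024,-4269/2048 | -1067/512,-533/256,-133/64,-33/16,-2,-1,0 } = -8537/4096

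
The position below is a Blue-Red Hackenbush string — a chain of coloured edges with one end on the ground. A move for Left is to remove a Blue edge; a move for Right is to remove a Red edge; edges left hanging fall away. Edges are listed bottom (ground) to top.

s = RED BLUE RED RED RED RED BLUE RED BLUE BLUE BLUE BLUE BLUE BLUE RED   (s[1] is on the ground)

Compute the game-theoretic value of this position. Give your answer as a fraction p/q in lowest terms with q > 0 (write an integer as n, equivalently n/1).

R: Left { (no moves) }, Right { 0 } — simplest -1
RB: Left { -1 }, Right { 0 } — simplest -1/2
RBR: Left { -1 }, Right { -1/2 0 } — simplest -3/4
RBRR: Left { -1 }, Right { -3/4 -1/2 0 } — simplest -7/8
RBRRR: Left { -1 }, Right { -7/8 -3/4 -1/2 0 } — simplest -15/16
RBRRRR: Left { -1 }, Right { -15/16 -7/8 -3/4 -1/2 0 } — simplest -31/32
RBRRRRB: Left { -1 -31/32 }, Right { -15/16 -7/8 -3/4 -1/2 0 } — simplest -61/64
RBRRRRBR: Left { -1 -31/32 }, Right { -61/64 -15/16 -7/8 -3/4 -1/2 0 } — simplest -123/128
RBRRRRBRB: Left { -1 -31/32 -123/128 }, Right { -61/64 -15/16 -7/8 -3/4 -1/2 0 } — simplest -245/256
RBRRRRBRBB: Left { -1 -31/32 -123/128 -245/256 }, Right { -61/64 -15/16 -7/8 -3/4 -1/2 0 } — simplest -489/512
RBRRRRBRBBB: Left { -1 -31/32 -123/128 -245/256 -489/512 }, Right { -61/64 -15/16 -7/8 -3/4 -1/2 0 } — simplest -977/1024
RBRRRRBRBBBB: Left { -1 -31/32 -123/128 -245/256 -489/512 -977/1024 }, Right { -61/64 -15/16 -7/8 -3/4 -1/2 0 } — simplest -1953/2048
RBRRRRBRBBBBB: Left { -1 -31/32 -123/128 -245/256 -489/512 -977/1024 -1953/2048 }, Right { -61/64 -15/16 -7/8 -3/4 -1/2 0 } — simplest -3905/4096
RBRRRRBRBBBBBB: Left { -1 -31/32 -123/128 -245/256 -489/512 -977/1024 -1953/2048 -3905/4096 }, Right { -61/64 -15/16 -7/8 -3/4 -1/2 0 } — simplest -7809/8192
RBRRRRBRBBBBBBR: Left { -1 -31/32 -123/128 -245/256 -489/512 -977/1024 -1953/2048 -3905/4096 }, Right { -7809/8192 -61/64 -15/16 -7/8 -3/4 -1/2 0 } — simplest -15619/16384

-15619/16384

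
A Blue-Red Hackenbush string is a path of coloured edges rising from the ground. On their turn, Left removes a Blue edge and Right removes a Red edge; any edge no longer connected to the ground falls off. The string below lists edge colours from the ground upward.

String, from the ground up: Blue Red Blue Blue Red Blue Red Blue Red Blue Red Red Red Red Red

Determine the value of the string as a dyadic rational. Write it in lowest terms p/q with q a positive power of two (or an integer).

step 1: add Blue to get B; options L={ 0 } R={  } -> 1
step 2: add Red to get BR; options L={ 0 } R={ 1 } -> 1/2
step 3: add Blue to get BRB; options L={ 0, 1/2 } R={ 1 } -> 3/4
step 4: add Blue to get BRBB; options L={ 0, 1/2, 3/4 } R={ 1 } -> 7/8
step 5: add Red to get BRBBR; options L={ 0, 1/2, 3/4 } R={ 7/8, 1 } -> 13/16
step 6: add Blue to get BRBBRB; options L={ 0, 1/2, 3/4, 13/16 } R={ 7/8, 1 } -> 27/32
step 7: add Red to get BRBBRBR; options L={ 0, 1/2, 3/4, 13/16 } R={ 27/32, 7/8, 1 } -> 53/64
step 8: add Blue to get BRBBRBRB; options L={ 0, 1/2, 3/4, 13/16, 53/64 } R={ 27/32, 7/8, 1 } -> 107/128
step 9: add Red to get BRBBRBRBR; options L={ 0, 1/2, 3/4, 13/16, 53/64 } R={ 107/128, 27/32, 7/8, 1 } -> 213/256
step 10: add Blue to get BRBBRBRBRB; options L={ 0, 1/2, 3/4, 13/16, 53/64, 213/256 } R={ 107/128, 27/32, 7/8, 1 } -> 427/512
step 11: add Red to get BRBBRBRBRBR; options L={ 0, 1/2, 3/4, 13/16, 53/64, 213/256 } R={ 427/512, 107/128, 27/32, 7/8, 1 } -> 853/1024
step 12: add Red to get BRBBRBRBRBRR; options L={ 0, 1/2, 3/4, 13/16, 53/64, 213/256 } R={ 853/1024, 427/512, 107/128, 27/32, 7/8, 1 } -> 1705/2048
step 13: add Red to get BRBBRBRBRBRRR; options L={ 0, 1/2, 3/4, 13/16, 53/64, 213/256 } R={ 1705/2048, 853/1024, 427/512, 107/128, 27/32, 7/8, 1 } -> 3409/4096
step 14: add Red to get BRBBRBRBRBRRRR; options L={ 0, 1/2, 3/4, 13/16, 53/64, 213/256 } R={ 3409/4096, 1705/2048, 853/1024, 427/512, 107/128, 27/32, 7/8, 1 } -> 6817/8192
step 15: add Red to get BRBBRBRBRBRRRRR; options L={ 0, 1/2, 3/4, 13/16, 53/64, 213/256 } R={ 6817/8192, 3409/4096, 1705/2048, 853/1024, 427/512, 107/128, 27/32, 7/8, 1 } -> 13633/16384

13633/16384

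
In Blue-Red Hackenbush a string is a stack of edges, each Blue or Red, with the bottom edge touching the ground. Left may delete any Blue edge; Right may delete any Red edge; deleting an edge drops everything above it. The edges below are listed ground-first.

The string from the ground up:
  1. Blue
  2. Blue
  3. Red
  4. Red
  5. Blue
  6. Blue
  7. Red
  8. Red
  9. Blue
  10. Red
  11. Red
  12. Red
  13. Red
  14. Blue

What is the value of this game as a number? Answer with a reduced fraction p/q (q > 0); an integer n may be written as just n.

Build G(s[:k]) for k = 1..14, string s = Blue Blue Red Red Blue Blue Red Red Blue Red Red Red Red Blue.
1 of 14 · B · max L 0 · min R +∞ -> 1
2 of 14 · BB · max L 1 · min R +∞ -> 2
3 of 14 · BBR · max L 1 · min R 2 -> 3/2
4 of 14 · BBRR · max L 1 · min R 3/2 -> 5/4
5 of 14 · BBRRB · max L 5/4 · min R 3/2 -> 11/8
6 of 14 · BBRRBB · max L 11/8 · min R 3/2 -> 23/16
7 of 14 · BBRRBBR · max L 11/8 · min R 23/16 -> 45/32
8 of 14 · BBRRBBRR · max L 11/8 · min R 45/32 -> 89/64
9 of 14 · BBRRBBRRB · max L 89/64 · min R 45/32 -> 179/128
10 of 14 · BBRRBBRRBR · max L 89/64 · min R 179/128 -> 357/256
11 of 14 · BBRRBBRRBRR · max L 89/64 · min R 357/256 -> 713/512
12 of 14 · BBRRBBRRBRRR · max L 89/64 · min R 713/512 -> 1425/1024
13 of 14 · BBRRBBRRBRRRR · max L 89/64 · min R 1425/1024 -> 2849/2048
14 of 14 · BBRRBBRRBRRRRB · max L 2849/2048 · min R 1425/1024 -> 5699/4096

5699/4096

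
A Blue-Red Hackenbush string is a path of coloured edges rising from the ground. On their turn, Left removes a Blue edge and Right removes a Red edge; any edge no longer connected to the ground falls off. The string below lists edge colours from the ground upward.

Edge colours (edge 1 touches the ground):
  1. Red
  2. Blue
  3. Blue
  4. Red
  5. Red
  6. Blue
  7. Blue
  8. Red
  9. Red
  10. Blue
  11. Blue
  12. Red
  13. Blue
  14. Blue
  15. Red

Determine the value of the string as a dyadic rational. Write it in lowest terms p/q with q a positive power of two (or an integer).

-6547/16384

1 of 15 · R · max L −∞ · min R 0 → -1
2 of 15 · RB · max L -1 · min R 0 → -1/2
3 of 15 · RBB · max L -1/2 · min R 0 → -1/4
4 of 15 · RBBR · max L -1/2 · min R -1/4 → -3/8
5 of 15 · RBBRR · max L -1/2 · min R -3/8 → -7/16
6 of 15 · RBBRRB · max L -7/16 · min R -3/8 → -13/32
7 of 15 · RBBRRBB · max L -13/32 · min R -3/8 → -25/64
8 of 15 · RBBRRBBR · max L -13/32 · min R -25/64 → -51/128
9 of 15 · RBBRRBBRR · max L -13/32 · min R -51/128 → -103/256
10 of 15 · RBBRRBBRRB · max L -103/256 · min R -51/128 → -205/512
11 of 15 · RBBRRBBRRBB · max L -205/512 · min R -51/128 → -409/1024
12 of 15 · RBBRRBBRRBBR · max L -205/512 · min R -409/1024 → -819/2048
13 of 15 · RBBRRBBRRBBRB · max L -819/2048 · min R -409/1024 → -1637/4096
14 of 15 · RBBRRBBRRBBRBB · max L -1637/4096 · min R -409/1024 → -3273/8192
15 of 15 · RBBRRBBRRBBRBBR · max L -1637/4096 · min R -3273/8192 → -6547/16384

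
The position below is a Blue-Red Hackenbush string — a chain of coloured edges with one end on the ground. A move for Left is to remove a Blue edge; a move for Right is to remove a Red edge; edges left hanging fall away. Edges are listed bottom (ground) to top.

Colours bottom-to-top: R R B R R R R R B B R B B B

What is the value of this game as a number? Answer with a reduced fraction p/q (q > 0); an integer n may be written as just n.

v(R) = { (no moves) | 0 } => -1
v(RR) = { (no moves) | -1 0 } => -2
v(RRB) = { -2 | -1 0 } => -3/2
v(RRBR) = { -2 | -3/2 -1 0 } => -7/4
v(RRBRR) = { -2 | -7/4 -3/2 -1 0 } => -15/8
v(RRBRRR) = { -2 | -15/8 -7/4 -3/2 -1 0 } => -31/16
v(RRBRRRR) = { -2 | -31/16 -15/8 -7/4 -3/2 -1 0 } => -63/32
v(RRBRRRRR) = { -2 | -63/32 -31/16 -15/8 -7/4 -3/2 -1 0 } => -127/64
v(RRBRRRRRB) = { -2 -127/64 | -63/32 -31/16 -15/8 -7/4 -3/2 -1 0 } => -253/128
v(RRBRRRRRBB) = { -2 -127/64 -253/128 | -63/32 -31/16 -15/8 -7/4 -3/2 -1 0 } => -505/256
v(RRBRRRRRBBR) = { -2 -127/64 -253/128 | -505/256 -63/32 -31/16 -15/8 -7/4 -3/2 -1 0 } => -1011/512
v(RRBRRRRRBBRB) = { -2 -127/64 -253/128 -1011/512 | -505/256 -63/32 -31/16 -15/8 -7/4 -3/2 -1 0 } => -2021/1024
v(RRBRRRRRBBRBB) = { -2 -127/64 -253/128 -1011/512 -2021/1024 | -505/256 -63/32 -31/16 -15/8 -7/4 -3/2 -1 0 } => -4041/2048
v(RRBRRRRRBBRBBB) = { -2 -127/64 -253/128 -1011/512 -2021/1024 -4041/2048 | -505/256 -63/32 -31/16 -15/8 -7/4 -3/2 -1 0 } => -8081/4096

-8081/4096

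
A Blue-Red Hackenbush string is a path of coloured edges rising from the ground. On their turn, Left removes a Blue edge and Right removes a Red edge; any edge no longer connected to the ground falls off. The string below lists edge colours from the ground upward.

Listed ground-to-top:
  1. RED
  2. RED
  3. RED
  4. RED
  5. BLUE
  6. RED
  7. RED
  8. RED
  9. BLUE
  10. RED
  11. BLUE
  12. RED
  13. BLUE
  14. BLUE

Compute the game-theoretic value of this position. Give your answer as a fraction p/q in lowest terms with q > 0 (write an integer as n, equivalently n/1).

-4009/1024

step 1: add RED to get R; options L={ — } R={ 0 } so -1
step 2: add RED to get RR; options L={ — } R={ -1, 0 } so -2
step 3: add RED to get RRR; options L={ — } R={ -2, -1, 0 } so -3
step 4: add RED to get RRRR; options L={ — } R={ -3, -2, -1, 0 } so -4
step 5: add BLUE to get RRRRB; options L={ -4 } R={ -3, -2, -1, 0 } so -7/2
step 6: add RED to get RRRRBR; options L={ -4 } R={ -7/2, -3, -2, -1, 0 } so -15/4
step 7: add RED to get RRRRBRR; options L={ -4 } R={ -15/4, -7/2, -3, -2, -1, 0 } so -31/8
step 8: add RED to get RRRRBRRR; options L={ -4 } R={ -31/8, -15/4, -7/2, -3, -2, -1, 0 } so -63/16
step 9: add BLUE to get RRRRBRRRB; options L={ -4, -63/16 } R={ -31/8, -15/4, -7/2, -3, -2, -1, 0 } so -125/32
step 10: add RED to get RRRRBRRRBR; options L={ -4, -63/16 } R={ -125/32, -31/8, -15/4, -7/2, -3, -2, -1, 0 } so -251/64
step 11: add BLUE to get RRRRBRRRBRB; options L={ -4, -63/16, -251/64 } R={ -125/32, -31/8, -15/4, -7/2, -3, -2, -1, 0 } so -501/128
step 12: add RED to get RRRRBRRRBRBR; options L={ -4, -63/16, -251/64 } R={ -501/128, -125/32, -31/8, -15/4, -7/2, -3, -2, -1, 0 } so -1003/256
step 13: add BLUE to get RRRRBRRRBRBRB; options L={ -4, -63/16, -251/64, -1003/256 } R={ -501/128, -125/32, -31/8, -15/4, -7/2, -3, -2, -1, 0 } so -2005/512
step 14: add BLUE to get RRRRBRRRBRBRBB; options L={ -4, -63/16, -251/64, -1003/256, -2005/512 } R={ -501/128, -125/32, -31/8, -15/4, -7/2, -3, -2, -1, 0 } so -4009/1024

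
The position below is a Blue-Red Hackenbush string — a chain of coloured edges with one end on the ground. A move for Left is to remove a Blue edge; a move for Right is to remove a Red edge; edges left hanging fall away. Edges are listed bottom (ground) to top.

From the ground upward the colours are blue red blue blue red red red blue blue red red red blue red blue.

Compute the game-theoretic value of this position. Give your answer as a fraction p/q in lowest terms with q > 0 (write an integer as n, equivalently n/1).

12683/16384

Build G(s[:k]) for k = 1..15, string s = blue red blue blue red red red blue blue red red red blue red blue.
b: Left { 0 }, Right { — } — simplest 1
br: Left { 0 }, Right { 1 } — simplest 1/2
brb: Left { 0; 1/2 }, Right { 1 } — simplest 3/4
brbb: Left { 0; 1/2; 3/4 }, Right { 1 } — simplest 7/8
brbbr: Left { 0; 1/2; 3/4 }, Right { 7/8; 1 } — simplest 13/16
brbbrr: Left { 0; 1/2; 3/4 }, Right { 13/16; 7/8; 1 } — simplest 25/32
brbbrrr: Left { 0; 1/2; 3/4 }, Right { 25/32; 13/16; 7/8; 1 } — simplest 49/64
brbbrrrb: Left { 0; 1/2; 3/4; 49/64 }, Right { 25/32; 13/16; 7/8; 1 } — simplest 99/128
brbbrrrbb: Left { 0; 1/2; 3/4; 49/64; 99/128 }, Right { 25/32; 13/16; 7/8; 1 } — simplest 199/256
brbbrrrbbr: Left { 0; 1/2; 3/4; 49/64; 99/128 }, Right { 199/256; 25/32; 13/16; 7/8; 1 } — simplest 397/512
brbbrrrbbrr: Left { 0; 1/2; 3/4; 49/64; 99/128 }, Right { 397/512; 199/256; 25/32; 13/16; 7/8; 1 } — simplest 793/1024
brbbrrrbbrrr: Left { 0; 1/2; 3/4; 49/64; 99/128 }, Right { 793/1024; 397/512; 199/256; 25/32; 13/16; 7/8; 1 } — simplest 1585/2048
brbbrrrbbrrrb: Left { 0; 1/2; 3/4; 49/64; 99/128; 1585/2048 }, Right { 793/1024; 397/512; 199/256; 25/32; 13/16; 7/8; 1 } — simplest 3171/4096
brbbrrrbbrrrbr: Left { 0; 1/2; 3/4; 49/64; 99/128; 1585/2048 }, Right { 3171/4096; 793/1024; 397/512; 199/256; 25/32; 13/16; 7/8; 1 } — simplest 6341/8192
brbbrrrbbrrrbrb: Left { 0; 1/2; 3/4; 49/64; 99/128; 1585/2048; 6341/8192 }, Right { 3171/4096; 793/1024; 397/512; 199/256; 25/32; 13/16; 7/8; 1 } — simplest 12683/16384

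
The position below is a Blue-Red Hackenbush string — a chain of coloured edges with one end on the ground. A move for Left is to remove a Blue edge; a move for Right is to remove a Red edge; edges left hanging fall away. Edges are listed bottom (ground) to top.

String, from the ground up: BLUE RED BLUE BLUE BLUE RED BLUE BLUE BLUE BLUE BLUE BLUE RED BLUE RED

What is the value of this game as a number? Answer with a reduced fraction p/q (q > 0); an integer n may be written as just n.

Prefix values for BLUE RED BLUE BLUE BLUE RED BLUE BLUE BLUE BLUE BLUE BLUE RED BLUE RED via {L|R} + simplicity:
G_1 [B]  L=[0]  R=[none]  = 1
G_2 [BR]  L=[0]  R=[1]  = 1/2
G_3 [BRB]  L=[0 1/2]  R=[1]  = 3/4
G_4 [BRBB]  L=[0 1/2 3/4]  R=[1]  = 7/8
G_5 [BRBBB]  L=[0 1/2 3/4 7/8]  R=[1]  = 15/16
G_6 [BRBBBR]  L=[0 1/2 3/4 7/8]  R=[15/16 1]  = 29/32
G_7 [BRBBBRB]  L=[0 1/2 3/4 7/8 29/32]  R=[15/16 1]  = 59/64
G_8 [BRBBBRBB]  L=[0 1/2 3/4 7/8 29/32 59/64]  R=[15/16 1]  = 119/128
G_9 [BRBBBRBBB]  L=[0 1/2 3/4 7/8 29/32 59/64 119/128]  R=[15/16 1]  = 239/256
G_10 [BRBBBRBBBB]  L=[0 1/2 3/4 7/8 29/32 59/64 119/128 239/256]  R=[15/16 1]  = 479/512
G_11 [BRBBBRBBBBB]  L=[0 1/2 3/4 7/8 29/32 59/64 119/128 239/256 479/512]  R=[15/16 1]  = 959/1024
G_12 [BRBBBRBBBBBB]  L=[0 1/2 3/4 7/8 29/32 59/64 119/128 239/256 479/512 959/1024]  R=[15/16 1]  = 1919/2048
G_13 [BRBBBRBBBBBBR]  L=[0 1/2 3/4 7/8 29/32 59/64 119/128 239/256 479/512 959/1024]  R=[1919/2048 15/16 1]  = 3837/4096
G_14 [BRBBBRBBBBBBRB]  L=[0 1/2 3/4 7/8 29/32 59/64 119/128 239/256 479/512 959/1024 3837/4096]  R=[1919/2048 15/16 1]  = 7675/8192
G_15 [BRBBBRBBBBBBRBR]  L=[0 1/2 3/4 7/8 29/32 59/64 119/128 239/256 479/512 959/1024 3837/4096]  R=[7675/8192 1919/2048 15/16 1]  = 15349/16384

15349/16384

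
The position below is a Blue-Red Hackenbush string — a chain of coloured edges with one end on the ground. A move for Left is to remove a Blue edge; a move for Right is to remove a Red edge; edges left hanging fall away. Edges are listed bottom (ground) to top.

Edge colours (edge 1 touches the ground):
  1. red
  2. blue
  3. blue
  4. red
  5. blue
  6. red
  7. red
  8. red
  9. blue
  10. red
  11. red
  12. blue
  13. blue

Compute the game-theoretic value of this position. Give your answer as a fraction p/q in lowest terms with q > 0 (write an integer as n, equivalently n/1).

edge 1 of 13 (red): { ∅ | 0 } → -1
edge 2 of 13 (blue): { -1 | 0 } → -1/2
edge 3 of 13 (blue): { -1 -1/2 | 0 } → -1/4
edge 4 of 13 (red): { -1 -1/2 | -1/4 0 } → -3/8
edge 5 of 13 (blue): { -1 -1/2 -3/8 | -1/4 0 } → -5/16
edge 6 of 13 (red): { -1 -1/2 -3/8 | -5/16 -1/4 0 } → -11/32
edge 7 of 13 (red): { -1 -1/2 -3/8 | -11/32 -5/16 -1/4 0 } → -23/64
edge 8 of 13 (red): { -1 -1/2 -3/8 | -23/64 -11/32 -5/16 -1/4 0 } → -47/128
edge 9 of 13 (blue): { -1 -1/2 -3/8 -47/128 | -23/64 -11/32 -5/16 -1/4 0 } → -93/256
edge 10 of 13 (red): { -1 -1/2 -3/8 -47/128 | -93/256 -23/64 -11/32 -5/16 -1/4 0 } → -187/512
edge 11 of 13 (red): { -1 -1/2 -3/8 -47/128 | -187/512 -93/256 -23/64 -11/32 -5/16 -1/4 0 } → -375/1024
edge 12 of 13 (blue): { -1 -1/2 -3/8 -47/128 -375/1024 | -187/512 -93/256 -23/64 -11/32 -5/16 -1/4 0 } → -749/2048
edge 13 of 13 (blue): { -1 -1/2 -3/8 -47/128 -375/1024 -749/2048 | -187/512 -93/256 -23/64 -11/32 -5/16 -1/4 0 } → -1497/4096

-1497/4096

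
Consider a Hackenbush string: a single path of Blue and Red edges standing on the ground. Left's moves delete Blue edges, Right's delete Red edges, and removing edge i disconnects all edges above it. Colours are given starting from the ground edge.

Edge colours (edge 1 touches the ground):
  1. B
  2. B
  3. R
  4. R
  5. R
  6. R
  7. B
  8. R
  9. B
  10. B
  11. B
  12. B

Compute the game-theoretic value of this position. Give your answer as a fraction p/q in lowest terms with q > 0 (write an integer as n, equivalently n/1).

Recurse on prefixes of the 12-edge string B B R R R R B R B B B B:
edge 1 of 12 (B): { 0 | · } ⇒ 1
edge 2 of 12 (B): { 0; 1 | · } ⇒ 2
edge 3 of 12 (R): { 0; 1 | 2 } ⇒ 3/2
edge 4 of 12 (R): { 0; 1 | 3/2; 2 } ⇒ 5/4
edge 5 of 12 (R): { 0; 1 | 5/4; 3/2; 2 } ⇒ 9/8
edge 6 of 12 (R): { 0; 1 | 9/8; 5/4; 3/2; 2 } ⇒ 17/16
edge 7 of 12 (B): { 0; 1; 17/16 | 9/8; 5/4; 3/2; 2 } ⇒ 35/32
edge 8 of 12 (R): { 0; 1; 17/16 | 35/32; 9/8; 5/4; 3/2; 2 } ⇒ 69/64
edge 9 of 12 (B): { 0; 1; 17/16; 69/64 | 35/32; 9/8; 5/4; 3/2; 2 } ⇒ 139/128
edge 10 of 12 (B): { 0; 1; 17/16; 69/64; 139/128 | 35/32; 9/8; 5/4; 3/2; 2 } ⇒ 279/256
edge 11 of 12 (B): { 0; 1; 17/16; 69/64; 139/128; 279/256 | 35/32; 9/8; 5/4; 3/2; 2 } ⇒ 559/512
edge 12 of 12 (B): { 0; 1; 17/16; 69/64; 139/128; 279/256; 559/512 | 35/32; 9/8; 5/4; 3/2; 2 } ⇒ 1119/1024

1119/1024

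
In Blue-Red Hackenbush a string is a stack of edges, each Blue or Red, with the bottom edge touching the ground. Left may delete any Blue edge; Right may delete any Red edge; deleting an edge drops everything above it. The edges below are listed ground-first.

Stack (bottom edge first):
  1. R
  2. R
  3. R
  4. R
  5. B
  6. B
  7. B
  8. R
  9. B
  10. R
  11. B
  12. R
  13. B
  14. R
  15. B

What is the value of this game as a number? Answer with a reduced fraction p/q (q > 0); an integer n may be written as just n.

-6485/2048

Prefix values for R R R R B B B R B R B R B R B via {L|R} + simplicity:
1 of 15 · R · max L −∞ · min R 0 -> -1
2 of 15 · RR · max L −∞ · min R -1 -> -2
3 of 15 · RRR · max L −∞ · min R -2 -> -3
4 of 15 · RRRR · max L −∞ · min R -3 -> -4
5 of 15 · RRRRB · max L -4 · min R -3 -> -7/2
6 of 15 · RRRRBB · max L -7/2 · min R -3 -> -13/4
7 of 15 · RRRRBBB · max L -13/4 · min R -3 -> -25/8
8 of 15 · RRRRBBBR · max L -13/4 · min R -25/8 -> -51/16
9 of 15 · RRRRBBBRB · max L -51/16 · min R -25/8 -> -101/32
10 of 15 · RRRRBBBRBR · max L -51/16 · min R -101/32 -> -203/64
11 of 15 · RRRRBBBRBRB · max L -203/64 · min R -101/32 -> -405/128
12 of 15 · RRRRBBBRBRBR · max L -203/64 · min R -405/128 -> -811/256
13 of 15 · RRRRBBBRBRBRB · max L -811/256 · min R -405/128 -> -1621/512
14 of 15 · RRRRBBBRBRBRBR · max L -811/256 · min R -1621/512 -> -3243/1024
15 of 15 · RRRRBBBRBRBRBRB · max L -3243/1024 · min R -1621/512 -> -6485/2048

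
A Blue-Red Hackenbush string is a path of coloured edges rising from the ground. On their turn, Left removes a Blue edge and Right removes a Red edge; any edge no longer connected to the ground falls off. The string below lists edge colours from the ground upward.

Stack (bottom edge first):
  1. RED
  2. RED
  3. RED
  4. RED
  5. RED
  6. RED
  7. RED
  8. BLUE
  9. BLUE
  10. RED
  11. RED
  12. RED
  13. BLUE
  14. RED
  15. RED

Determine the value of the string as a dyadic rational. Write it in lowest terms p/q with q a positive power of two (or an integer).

-1655/256

edge 1 of 15 (RED): { none | 0 } so -1
edge 2 of 15 (RED): { none | -1; 0 } so -2
edge 3 of 15 (RED): { none | -2; -1; 0 } so -3
edge 4 of 15 (RED): { none | -3; -2; -1; 0 } so -4
edge 5 of 15 (RED): { none | -4; -3; -2; -1; 0 } so -5
edge 6 of 15 (RED): { none | -5; -4; -3; -2; -1; 0 } so -6
edge 7 of 15 (RED): { none | -6; -5; -4; -3; -2; -1; 0 } so -7
edge 8 of 15 (BLUE): { -7 | -6; -5; -4; -3; -2; -1; 0 } so -13/2
edge 9 of 15 (BLUE): { -7; -13/2 | -6; -5; -4; -3; -2; -1; 0 } so -25/4
edge 10 of 15 (RED): { -7; -13/2 | -25/4; -6; -5; -4; -3; -2; -1; 0 } so -51/8
edge 11 of 15 (RED): { -7; -13/2 | -51/8; -25/4; -6; -5; -4; -3; -2; -1; 0 } so -103/16
edge 12 of 15 (RED): { -7; -13/2 | -103/16; -51/8; -25/4; -6; -5; -4; -3; -2; -1; 0 } so -207/32
edge 13 of 15 (BLUE): { -7; -13/2; -207/32 | -103/16; -51/8; -25/4; -6; -5; -4; -3; -2; -1; 0 } so -413/64
edge 14 of 15 (RED): { -7; -13/2; -207/32 | -413/64; -103/16; -51/8; -25/4; -6; -5; -4; -3; -2; -1; 0 } so -827/128
edge 15 of 15 (RED): { -7; -13/2; -207/32 | -827/128; -413/64; -103/16; -51/8; -25/4; -6; -5; -4; -3; -2; -1; 0 } so -1655/256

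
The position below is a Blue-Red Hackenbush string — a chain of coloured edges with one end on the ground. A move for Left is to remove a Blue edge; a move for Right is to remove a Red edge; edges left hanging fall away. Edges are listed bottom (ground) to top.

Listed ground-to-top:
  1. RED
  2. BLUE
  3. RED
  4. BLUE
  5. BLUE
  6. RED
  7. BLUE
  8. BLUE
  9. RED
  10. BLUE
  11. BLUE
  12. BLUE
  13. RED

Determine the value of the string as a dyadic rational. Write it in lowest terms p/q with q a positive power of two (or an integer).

-2339/4096

Prefix values for RED BLUE RED BLUE BLUE RED BLUE BLUE RED BLUE BLUE BLUE RED via {L|R} + simplicity:
edge 1 of 13 (RED): { none | 0 } -> -1
edge 2 of 13 (BLUE): { -1 | 0 } -> -1/2
edge 3 of 13 (RED): { -1 | -1/2; 0 } -> -3/4
edge 4 of 13 (BLUE): { -1; -3/4 | -1/2; 0 } -> -5/8
edge 5 of 13 (BLUE): { -1; -3/4; -5/8 | -1/2; 0 } -> -9/16
edge 6 of 13 (RED): { -1; -3/4; -5/8 | -9/16; -1/2; 0 } -> -19/32
edge 7 of 13 (BLUE): { -1; -3/4; -5/8; -19/32 | -9/16; -1/2; 0 } -> -37/64
edge 8 of 13 (BLUE): { -1; -3/4; -5/8; -19/32; -37/64 | -9/16; -1/2; 0 } -> -73/128
edge 9 of 13 (RED): { -1; -3/4; -5/8; -19/32; -37/64 | -73/128; -9/16; -1/2; 0 } -> -147/256
edge 10 of 13 (BLUE): { -1; -3/4; -5/8; -19/32; -37/64; -147/256 | -73/128; -9/16; -1/2; 0 } -> -293/512
edge 11 of 13 (BLUE): { -1; -3/4; -5/8; -19/32; -37/64; -147/256; -293/512 | -73/128; -9/16; -1/2; 0 } -> -585/1024
edge 12 of 13 (BLUE): { -1; -3/4; -5/8; -19/32; -37/64; -147/256; -293/512; -585/1024 | -73/128; -9/16; -1/2; 0 } -> -1169/2048
edge 13 of 13 (RED): { -1; -3/4; -5/8; -19/32; -37/64; -147/256; -293/512; -585/1024 | -1169/2048; -73/128; -9/16; -1/2; 0 } -> -2339/4096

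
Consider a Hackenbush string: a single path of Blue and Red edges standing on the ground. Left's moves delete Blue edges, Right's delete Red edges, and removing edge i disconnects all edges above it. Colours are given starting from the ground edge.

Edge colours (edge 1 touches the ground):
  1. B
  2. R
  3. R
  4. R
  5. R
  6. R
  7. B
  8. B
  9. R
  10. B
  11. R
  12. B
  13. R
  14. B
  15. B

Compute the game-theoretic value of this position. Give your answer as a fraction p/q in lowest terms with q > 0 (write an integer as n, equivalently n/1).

855/16384

B: Left { 0 }, Right { (no moves) } so simplest 1
BR: Left { 0 }, Right { 1 } so simplest 1/2
BRR: Left { 0 }, Right { 1/2,1 } so simplest 1/4
BRRR: Left { 0 }, Right { 1/4,1/2,1 } so simplest 1/8
BRRRR: Left { 0 }, Right { 1/8,1/4,1/2,1 } so simplest 1/16
BRRRRR: Left { 0 }, Right { 1/16,1/8,1/4,1/2,1 } so simplest 1/32
BRRRRRB: Left { 0,1/32 }, Right { 1/16,1/8,1/4,1/2,1 } so simplest 3/64
BRRRRRBB: Left { 0,1/32,3/64 }, Right { 1/16,1/8,1/4,1/2,1 } so simplest 7/128
BRRRRRBBR: Left { 0,1/32,3/64 }, Right { 7/128,1/16,1/8,1/4,1/2,1 } so simplest 13/256
BRRRRRBBRB: Left { 0,1/32,3/64,13/256 }, Right { 7/128,1/16,1/8,1/4,1/2,1 } so simplest 27/512
BRRRRRBBRBR: Left { 0,1/32,3/64,13/256 }, Right { 27/512,7/128,1/16,1/8,1/4,1/2,1 } so simplest 53/1024
BRRRRRBBRBRB: Left { 0,1/32,3/64,13/256,53/1024 }, Right { 27/512,7/128,1/16,1/8,1/4,1/2,1 } so simplest 107/2048
BRRRRRBBRBRBR: Left { 0,1/32,3/64,13/256,53/1024 }, Right { 107/2048,27/512,7/128,1/16,1/8,1/4,1/2,1 } so simplest 213/4096
BRRRRRBBRBRBRB: Left { 0,1/32,3/64,13/256,53/1024,213/4096 }, Right { 107/2048,27/512,7/128,1/16,1/8,1/4,1/2,1 } so simplest 427/8192
BRRRRRBBRBRBRBB: Left { 0,1/32,3/64,13/256,53/1024,213/4096,427/8192 }, Right { 107/2048,27/512,7/128,1/16,1/8,1/4,1/2,1 } so simplest 855/16384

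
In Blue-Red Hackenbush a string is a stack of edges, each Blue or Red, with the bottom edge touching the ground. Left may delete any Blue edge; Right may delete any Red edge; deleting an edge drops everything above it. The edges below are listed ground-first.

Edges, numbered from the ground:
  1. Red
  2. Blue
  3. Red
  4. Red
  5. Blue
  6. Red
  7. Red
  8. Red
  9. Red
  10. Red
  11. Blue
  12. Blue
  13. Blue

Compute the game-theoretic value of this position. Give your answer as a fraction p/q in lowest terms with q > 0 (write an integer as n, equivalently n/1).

Build g(s[:k]) for k = 1..13, string s = Red Blue Red Red Blue Red Red Red Red Red Blue Blue Blue.
R: Left { (no moves) }, Right { 0 } gives simplest -1
RB: Left { -1 }, Right { 0 } gives simplest -1/2
RBR: Left { -1 }, Right { -1/2, 0 } gives simplest -3/4
RBRR: Left { -1 }, Right { -3/4, -1/2, 0 } gives simplest -7/8
RBRRB: Left { -1, -7/8 }, Right { -3/4, -1/2, 0 } gives simplest -13/16
RBRRBR: Left { -1, -7/8 }, Right { -13/16, -3/4, -1/2, 0 } gives simplest -27/32
RBRRBRR: Left { -1, -7/8 }, Right { -27/32, -13/16, -3/4, -1/2, 0 } gives simplest -55/64
RBRRBRRR: Left { -1, -7/8 }, Right { -55/64, -27/32, -13/16, -3/4, -1/2, 0 } gives simplest -111/128
RBRRBRRRR: Left { -1, -7/8 }, Right { -111/128, -55/64, -27/32, -13/16, -3/4, -1/2, 0 } gives simplest -223/256
RBRRBRRRRR: Left { -1, -7/8 }, Right { -223/256, -111/128, -55/64, -27/32, -13/16, -3/4, -1/2, 0 } gives simplest -447/512
RBRRBRRRRRB: Left { -1, -7/8, -447/512 }, Right { -223/256, -111/128, -55/64, -27/32, -13/16, -3/4, -1/2, 0 } gives simplest -893/1024
RBRRBRRRRRBB: Left { -1, -7/8, -447/512, -893/1024 }, Right { -223/256, -111/128, -55/64, -27/32, -13/16, -3/4, -1/2, 0 } gives simplest -1785/2048
RBRRBRRRRRBBB: Left { -1, -7/8, -447/512, -893/1024, -1785/2048 }, Right { -223/256, -111/128, -55/64, -27/32, -13/16, -3/4, -1/2, 0 } gives simplest -3569/4096

-3569/4096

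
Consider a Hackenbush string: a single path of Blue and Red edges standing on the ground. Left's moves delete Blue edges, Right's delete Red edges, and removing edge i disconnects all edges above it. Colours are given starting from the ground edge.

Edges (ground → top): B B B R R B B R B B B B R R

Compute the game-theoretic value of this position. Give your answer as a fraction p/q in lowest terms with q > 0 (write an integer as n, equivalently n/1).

4985/2048

v(B) = { 0 | — } so 1
v(BB) = { 0 1 | — } so 2
v(BBB) = { 0 1 2 | — } so 3
v(BBBR) = { 0 1 2 | 3 } so 5/2
v(BBBRR) = { 0 1 2 | 5/2 3 } so 9/4
v(BBBRRB) = { 0 1 2 9/4 | 5/2 3 } so 19/8
v(BBBRRBB) = { 0 1 2 9/4 19/8 | 5/2 3 } so 39/16
v(BBBRRBBR) = { 0 1 2 9/4 19/8 | 39/16 5/2 3 } so 77/32
v(BBBRRBBRB) = { 0 1 2 9/4 19/8 77/32 | 39/16 5/2 3 } so 155/64
v(BBBRRBBRBB) = { 0 1 2 9/4 19/8 77/32 155/64 | 39/16 5/2 3 } so 311/128
v(BBBRRBBRBBB) = { 0 1 2 9/4 19/8 77/32 155/64 311/128 | 39/16 5/2 3 } so 623/256
v(BBBRRBBRBBBB) = { 0 1 2 9/4 19/8 77/32 155/64 311/128 623/256 | 39/16 5/2 3 } so 1247/512
v(BBBRRBBRBBBBR) = { 0 1 2 9/4 19/8 77/32 155/64 311/128 623/256 | 1247/512 39/16 5/2 3 } so 2493/1024
v(BBBRRBBRBBBBRR) = { 0 1 2 9/4 19/8 77/32 155/64 311/128 623/256 | 2493/1024 1247/512 39/16 5/2 3 } so 4985/2048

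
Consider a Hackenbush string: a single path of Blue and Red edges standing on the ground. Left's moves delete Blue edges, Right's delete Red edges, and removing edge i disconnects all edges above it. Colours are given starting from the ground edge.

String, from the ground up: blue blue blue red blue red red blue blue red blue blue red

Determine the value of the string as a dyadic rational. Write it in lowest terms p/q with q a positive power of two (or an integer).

2669/1024

1 of 13 · b · max L 0 · min R +∞ -> 1
2 of 13 · bb · max L 1 · min R +∞ -> 2
3 of 13 · bbb · max L 2 · min R +∞ -> 3
4 of 13 · bbbr · max L 2 · min R 3 -> 5/2
5 of 13 · bbbrb · max L 5/2 · min R 3 -> 11/4
6 of 13 · bbbrbr · max L 5/2 · min R 11/4 -> 21/8
7 of 13 · bbbrbrr · max L 5/2 · min R 21/8 -> 41/16
8 of 13 · bbbrbrrb · max L 41/16 · min R 21/8 -> 83/32
9 of 13 · bbbrbrrbb · max L 83/32 · min R 21/8 -> 167/64
10 of 13 · bbbrbrrbbr · max L 83/32 · min R 167/64 -> 333/128
11 of 13 · bbbrbrrbbrb · max L 333/128 · min R 167/64 -> 667/256
12 of 13 · bbbrbrrbbrbb · max L 667/256 · min R 167/64 -> 1335/512
13 of 13 · bbbrbrrbbrbbr · max L 667/256 · min R 1335/512 -> 2669/1024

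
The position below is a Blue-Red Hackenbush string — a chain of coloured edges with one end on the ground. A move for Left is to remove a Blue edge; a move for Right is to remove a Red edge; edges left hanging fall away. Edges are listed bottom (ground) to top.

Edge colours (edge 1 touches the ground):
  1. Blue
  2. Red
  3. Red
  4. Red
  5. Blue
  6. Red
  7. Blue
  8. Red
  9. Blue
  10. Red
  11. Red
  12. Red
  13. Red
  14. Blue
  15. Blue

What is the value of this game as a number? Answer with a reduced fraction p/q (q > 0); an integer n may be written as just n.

2695/16384

edge 1 of 15 (Blue): { 0 | ∅ } gives 1
edge 2 of 15 (Red): { 0 | 1 } gives 1/2
edge 3 of 15 (Red): { 0 | 1/2 1 } gives 1/4
edge 4 of 15 (Red): { 0 | 1/4 1/2 1 } gives 1/8
edge 5 of 15 (Blue): { 0 1/8 | 1/4 1/2 1 } gives 3/16
edge 6 of 15 (Red): { 0 1/8 | 3/16 1/4 1/2 1 } gives 5/32
edge 7 of 15 (Blue): { 0 1/8 5/32 | 3/16 1/4 1/2 1 } gives 11/64
edge 8 of 15 (Red): { 0 1/8 5/32 | 11/64 3/16 1/4 1/2 1 } gives 21/128
edge 9 of 15 (Blue): { 0 1/8 5/32 21/128 | 11/64 3/16 1/4 1/2 1 } gives 43/256
edge 10 of 15 (Red): { 0 1/8 5/32 21/128 | 43/256 11/64 3/16 1/4 1/2 1 } gives 85/512
edge 11 of 15 (Red): { 0 1/8 5/32 21/128 | 85/512 43/256 11/64 3/16 1/4 1/2 1 } gives 169/1024
edge 12 of 15 (Red): { 0 1/8 5/32 21/128 | 169/1024 85/512 43/256 11/64 3/16 1/4 1/2 1 } gives 337/2048
edge 13 of 15 (Red): { 0 1/8 5/32 21/128 | 337/2048 169/1024 85/512 43/256 11/64 3/16 1/4 1/2 1 } gives 673/4096
edge 14 of 15 (Blue): { 0 1/8 5/32 21/128 673/4096 | 337/2048 169/1024 85/512 43/256 11/64 3/16 1/4 1/2 1 } gives 1347/8192
edge 15 of 15 (Blue): { 0 1/8 5/32 21/128 673/4096 1347/8192 | 337/2048 169/1024 85/512 43/256 11/64 3/16 1/4 1/2 1 } gives 2695/16384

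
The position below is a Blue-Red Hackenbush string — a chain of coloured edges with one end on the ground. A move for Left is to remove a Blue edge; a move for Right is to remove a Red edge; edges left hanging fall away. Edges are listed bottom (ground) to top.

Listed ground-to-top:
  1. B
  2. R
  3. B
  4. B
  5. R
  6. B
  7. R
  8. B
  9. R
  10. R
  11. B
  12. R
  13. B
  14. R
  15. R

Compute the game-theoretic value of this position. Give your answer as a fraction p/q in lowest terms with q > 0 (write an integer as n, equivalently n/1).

13609/16384

Build value(s[:k]) for k = 1..15, string s = B R B B R B R B R R B R B R R.
edge 1 of 15 (B): { 0 | ∅ } → 1
edge 2 of 15 (R): { 0 | 1 } → 1/2
edge 3 of 15 (B): { 0; 1/2 | 1 } → 3/4
edge 4 of 15 (B): { 0; 1/2; 3/4 | 1 } → 7/8
edge 5 of 15 (R): { 0; 1/2; 3/4 | 7/8; 1 } → 13/16
edge 6 of 15 (B): { 0; 1/2; 3/4; 13/16 | 7/8; 1 } → 27/32
edge 7 of 15 (R): { 0; 1/2; 3/4; 13/16 | 27/32; 7/8; 1 } → 53/64
edge 8 of 15 (B): { 0; 1/2; 3/4; 13/16; 53/64 | 27/32; 7/8; 1 } → 107/128
edge 9 of 15 (R): { 0; 1/2; 3/4; 13/16; 53/64 | 107/128; 27/32; 7/8; 1 } → 213/256
edge 10 of 15 (R): { 0; 1/2; 3/4; 13/16; 53/64 | 213/256; 107/128; 27/32; 7/8; 1 } → 425/512
edge 11 of 15 (B): { 0; 1/2; 3/4; 13/16; 53/64; 425/512 | 213/256; 107/128; 27/32; 7/8; 1 } → 851/1024
edge 12 of 15 (R): { 0; 1/2; 3/4; 13/16; 53/64; 425/512 | 851/1024; 213/256; 107/128; 27/32; 7/8; 1 } → 1701/2048
edge 13 of 15 (B): { 0; 1/2; 3/4; 13/16; 53/64; 425/512; 1701/2048 | 851/1024; 213/256; 107/128; 27/32; 7/8; 1 } → 3403/4096
edge 14 of 15 (R): { 0; 1/2; 3/4; 13/16; 53/64; 425/512; 1701/2048 | 3403/4096; 851/1024; 213/256; 107/128; 27/32; 7/8; 1 } → 6805/8192
edge 15 of 15 (R): { 0; 1/2; 3/4; 13/16; 53/64; 425/512; 1701/2048 | 6805/8192; 3403/4096; 851/1024; 213/256; 107/128; 27/32; 7/8; 1 } → 13609/16384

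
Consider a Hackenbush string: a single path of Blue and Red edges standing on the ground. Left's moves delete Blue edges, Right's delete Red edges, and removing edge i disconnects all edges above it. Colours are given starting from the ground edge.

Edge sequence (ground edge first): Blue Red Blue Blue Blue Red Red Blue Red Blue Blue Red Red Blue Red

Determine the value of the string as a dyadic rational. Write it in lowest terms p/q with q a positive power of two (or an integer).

Prefix values for Blue Red Blue Blue Blue Red Red Blue Red Blue Blue Red Red Blue Red via {L|R} + simplicity:
1 of 15 · B · max L 0 · min R +∞ => 1
2 of 15 · BR · max L 0 · min R 1 => 1/2
3 of 15 · BRB · max L 1/2 · min R 1 => 3/4
4 of 15 · BRBB · max L 3/4 · min R 1 => 7/8
5 of 15 · BRBBB · max L 7/8 · min R 1 => 15/16
6 of 15 · BRBBBR · max L 7/8 · min R 15/16 => 29/32
7 of 15 · BRBBBRR · max L 7/8 · min R 29/32 => 57/64
8 of 15 · BRBBBRRB · max L 57/64 · min R 29/32 => 115/128
9 of 15 · BRBBBRRBR · max L 57/64 · min R 115/128 => 229/256
10 of 15 · BRBBBRRBRB · max L 229/256 · min R 115/128 => 459/512
11 of 15 · BRBBBRRBRBB · max L 459/512 · min R 115/128 => 919/1024
12 of 15 · BRBBBRRBRBBR · max L 459/512 · min R 919/1024 => 1837/2048
13 of 15 · BRBBBRRBRBBRR · max L 459/512 · min R 1837/2048 => 3673/4096
14 of 15 · BRBBBRRBRBBRRB · max L 3673/4096 · min R 1837/2048 => 7347/8192
15 of 15 · BRBBBRRBRBBRRBR · max L 3673/4096 · min R 7347/8192 => 14693/16384

14693/16384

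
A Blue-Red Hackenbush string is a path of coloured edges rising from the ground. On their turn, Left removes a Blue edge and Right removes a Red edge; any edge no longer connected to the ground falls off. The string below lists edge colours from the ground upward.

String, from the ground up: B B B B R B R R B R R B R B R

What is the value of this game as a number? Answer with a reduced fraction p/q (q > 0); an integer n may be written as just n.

step 1: add B to get B; options L={ 0 } R={ — } => 1
step 2: add B to get BB; options L={ 0, 1 } R={ — } => 2
step 3: add B to get BBB; options L={ 0, 1, 2 } R={ — } => 3
step 4: add B to get BBBB; options L={ 0, 1, 2, 3 } R={ — } => 4
step 5: add R to get BBBBR; options L={ 0, 1, 2, 3 } R={ 4 } => 7/2
step 6: add B to get BBBBRB; options L={ 0, 1, 2, 3, 7/2 } R={ 4 } => 15/4
step 7: add R to get BBBBRBR; options L={ 0, 1, 2, 3, 7/2 } R={ 15/4, 4 } => 29/8
step 8: add R to get BBBBRBRR; options L={ 0, 1, 2, 3, 7/2 } R={ 29/8, 15/4, 4 } => 57/16
step 9: add B to get BBBBRBRRB; options L={ 0, 1, 2, 3, 7/2, 57/16 } R={ 29/8, 15/4, 4 } => 115/32
step 10: add R to get BBBBRBRRBR; options L={ 0, 1, 2, 3, 7/2, 57/16 } R={ 115/32, 29/8, 15/4, 4 } => 229/64
step 11: add R to get BBBBRBRRBRR; options L={ 0, 1, 2, 3, 7/2, 57/16 } R={ 229/64, 115/32, 29/8, 15/4, 4 } => 457/128
step 12: add B to get BBBBRBRRBRRB; options L={ 0, 1, 2, 3, 7/2, 57/16, 457/128 } R={ 229/64, 115/32, 29/8, 15/4, 4 } => 915/256
step 13: add R to get BBBBRBRRBRRBR; options L={ 0, 1, 2, 3, 7/2, 57/16, 457/128 } R={ 915/256, 229/64, 115/32, 29/8, 15/4, 4 } => 1829/512
step 14: add B to get BBBBRBRRBRRBRB; options L={ 0, 1, 2, 3, 7/2, 57/16, 457/128, 1829/512 } R={ 915/256, 229/64, 115/32, 29/8, 15/4, 4 } => 3659/1024
step 15: add R to get BBBBRBRRBRRBRBR; options L={ 0, 1, 2, 3, 7/2, 57/16, 457/128, 1829/512 } R={ 3659/1024, 915/256, 229/64, 115/32, 29/8, 15/4, 4 } => 7317/2048

7317/2048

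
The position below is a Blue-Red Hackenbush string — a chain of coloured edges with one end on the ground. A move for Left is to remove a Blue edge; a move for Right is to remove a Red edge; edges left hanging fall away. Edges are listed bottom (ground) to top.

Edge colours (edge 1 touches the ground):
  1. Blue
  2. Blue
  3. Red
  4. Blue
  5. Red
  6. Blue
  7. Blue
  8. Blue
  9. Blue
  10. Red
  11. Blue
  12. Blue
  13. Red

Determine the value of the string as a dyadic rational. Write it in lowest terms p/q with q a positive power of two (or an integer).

Recurse on prefixes of the 13-edge string Blue Blue Red Blue Red Blue Blue Blue Blue Red Blue Blue Red:
1 of 13 · B · max L 0 · min R +∞ = 1
2 of 13 · BB · max L 1 · min R +∞ = 2
3 of 13 · BBR · max L 1 · min R 2 = 3/2
4 of 13 · BBRB · max L 3/2 · min R 2 = 7/4
5 of 13 · BBRBR · max L 3/2 · min R 7/4 = 13/8
6 of 13 · BBRBRB · max L 13/8 · min R 7/4 = 27/16
7 of 13 · BBRBRBB · max L 27/16 · min R 7/4 = 55/32
8 of 13 · BBRBRBBB · max L 55/32 · min R 7/4 = 111/64
9 of 13 · BBRBRBBBB · max L 111/64 · min R 7/4 = 223/128
10 of 13 · BBRBRBBBBR · max L 111/64 · min R 223/128 = 445/256
11 of 13 · BBRBRBBBBRB · max L 445/256 · min R 223/128 = 891/512
12 of 13 · BBRBRBBBBRBB · max L 891/512 · min R 223/128 = 1783/1024
13 of 13 · BBRBRBBBBRBBR · max L 891/512 · min R 1783/1024 = 3565/2048

3565/2048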